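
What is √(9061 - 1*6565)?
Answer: 8*√39 ≈ 49.960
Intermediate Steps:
√(9061 - 1*6565) = √(9061 - 6565) = √2496 = 8*√39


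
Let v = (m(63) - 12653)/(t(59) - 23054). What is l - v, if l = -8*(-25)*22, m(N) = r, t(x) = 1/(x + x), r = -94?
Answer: 11968128254/2720371 ≈ 4399.4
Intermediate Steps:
t(x) = 1/(2*x)
m(N) = -94
v = 1504146/2720371 (v = (-94 - 12653)/((½)/59 - 23054) = -12747/((½)*(1/59) - 23054) = -12747/(1/118 - 23054) = -12747/(-2720371/118) = -12747*(-118/2720371) = 1504146/2720371 ≈ 0.55292)
l = 4400 (l = 200*22 = 4400)
l - v = 4400 - 1*1504146/2720371 = 4400 - 1504146/2720371 = 11968128254/2720371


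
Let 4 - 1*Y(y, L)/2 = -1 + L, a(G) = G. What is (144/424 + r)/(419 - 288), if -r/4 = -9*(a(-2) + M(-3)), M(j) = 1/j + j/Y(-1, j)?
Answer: -19167/27772 ≈ -0.69016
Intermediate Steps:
Y(y, L) = 10 - 2*L (Y(y, L) = 8 - 2*(-1 + L) = 8 + (2 - 2*L) = 10 - 2*L)
M(j) = 1/j + j/(10 - 2*j)
r = -363/4 (r = -(-36)*(-2 + (-5 - 3 - ½*(-3)²)/((-3)*(-5 - 3))) = -(-36)*(-2 - ⅓*(-5 - 3 - ½*9)/(-8)) = -(-36)*(-2 - ⅓*(-⅛)*(-5 - 3 - 9/2)) = -(-36)*(-2 - ⅓*(-⅛)*(-25/2)) = -(-36)*(-2 - 25/48) = -(-36)*(-121)/48 = -4*363/16 = -363/4 ≈ -90.750)
(144/424 + r)/(419 - 288) = (144/424 - 363/4)/(419 - 288) = (144*(1/424) - 363/4)/131 = (18/53 - 363/4)*(1/131) = -19167/212*1/131 = -19167/27772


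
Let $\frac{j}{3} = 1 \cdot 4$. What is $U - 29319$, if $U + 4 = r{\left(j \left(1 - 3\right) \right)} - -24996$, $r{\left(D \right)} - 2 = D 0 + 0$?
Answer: $-4325$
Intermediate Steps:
$j = 12$ ($j = 3 \cdot 1 \cdot 4 = 3 \cdot 4 = 12$)
$r{\left(D \right)} = 2$ ($r{\left(D \right)} = 2 + \left(D 0 + 0\right) = 2 + \left(0 + 0\right) = 2 + 0 = 2$)
$U = 24994$ ($U = -4 + \left(2 - -24996\right) = -4 + \left(2 + 24996\right) = -4 + 24998 = 24994$)
$U - 29319 = 24994 - 29319 = -4325$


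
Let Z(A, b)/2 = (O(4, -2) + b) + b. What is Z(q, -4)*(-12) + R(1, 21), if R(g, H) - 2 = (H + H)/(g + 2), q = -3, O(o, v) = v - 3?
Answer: 328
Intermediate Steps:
O(o, v) = -3 + v
R(g, H) = 2 + 2*H/(2 + g) (R(g, H) = 2 + (H + H)/(g + 2) = 2 + (2*H)/(2 + g) = 2 + 2*H/(2 + g))
Z(A, b) = -10 + 4*b (Z(A, b) = 2*(((-3 - 2) + b) + b) = 2*((-5 + b) + b) = 2*(-5 + 2*b) = -10 + 4*b)
Z(q, -4)*(-12) + R(1, 21) = (-10 + 4*(-4))*(-12) + 2*(2 + 21 + 1)/(2 + 1) = (-10 - 16)*(-12) + 2*24/3 = -26*(-12) + 2*(⅓)*24 = 312 + 16 = 328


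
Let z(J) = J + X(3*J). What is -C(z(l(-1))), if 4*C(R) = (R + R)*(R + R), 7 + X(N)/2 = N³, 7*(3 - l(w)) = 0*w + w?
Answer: -326347127824/117649 ≈ -2.7739e+6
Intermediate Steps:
l(w) = 3 - w/7 (l(w) = 3 - (0*w + w)/7 = 3 - (0 + w)/7 = 3 - w/7)
X(N) = -14 + 2*N³
z(J) = -14 + J + 54*J³ (z(J) = J + (-14 + 2*(3*J)³) = J + (-14 + 2*(27*J³)) = J + (-14 + 54*J³) = -14 + J + 54*J³)
C(R) = R² (C(R) = ((R + R)*(R + R))/4 = ((2*R)*(2*R))/4 = (4*R²)/4 = R²)
-C(z(l(-1))) = -(-14 + (3 - ⅐*(-1)) + 54*(3 - ⅐*(-1))³)² = -(-14 + (3 + ⅐) + 54*(3 + ⅐)³)² = -(-14 + 22/7 + 54*(22/7)³)² = -(-14 + 22/7 + 54*(10648/343))² = -(-14 + 22/7 + 574992/343)² = -(571268/343)² = -1*326347127824/117649 = -326347127824/117649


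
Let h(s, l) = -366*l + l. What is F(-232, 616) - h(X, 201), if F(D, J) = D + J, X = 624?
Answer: 73749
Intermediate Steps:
h(s, l) = -365*l
F(-232, 616) - h(X, 201) = (-232 + 616) - (-365)*201 = 384 - 1*(-73365) = 384 + 73365 = 73749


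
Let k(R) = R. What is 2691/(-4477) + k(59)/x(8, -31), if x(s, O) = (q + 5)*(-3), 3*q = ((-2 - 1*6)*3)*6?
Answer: -82996/577533 ≈ -0.14371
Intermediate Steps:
q = -48 (q = (((-2 - 1*6)*3)*6)/3 = (((-2 - 6)*3)*6)/3 = (-8*3*6)/3 = (-24*6)/3 = (1/3)*(-144) = -48)
x(s, O) = 129 (x(s, O) = (-48 + 5)*(-3) = -43*(-3) = 129)
2691/(-4477) + k(59)/x(8, -31) = 2691/(-4477) + 59/129 = 2691*(-1/4477) + 59*(1/129) = -2691/4477 + 59/129 = -82996/577533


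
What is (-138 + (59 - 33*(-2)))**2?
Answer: 169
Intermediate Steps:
(-138 + (59 - 33*(-2)))**2 = (-138 + (59 - 1*(-66)))**2 = (-138 + (59 + 66))**2 = (-138 + 125)**2 = (-13)**2 = 169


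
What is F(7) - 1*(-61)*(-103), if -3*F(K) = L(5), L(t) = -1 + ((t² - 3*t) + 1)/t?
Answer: -31417/5 ≈ -6283.4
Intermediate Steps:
L(t) = -1 + (1 + t² - 3*t)/t
F(K) = -⅖ (F(K) = -(-4 + 5 + 1/5)/3 = -(-4 + 5 + ⅕)/3 = -⅓*6/5 = -⅖)
F(7) - 1*(-61)*(-103) = -⅖ - 1*(-61)*(-103) = -⅖ + 61*(-103) = -⅖ - 6283 = -31417/5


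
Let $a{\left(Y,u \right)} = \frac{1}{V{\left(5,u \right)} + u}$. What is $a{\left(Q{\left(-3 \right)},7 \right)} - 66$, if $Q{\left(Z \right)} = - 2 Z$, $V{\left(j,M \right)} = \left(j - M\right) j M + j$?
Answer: $- \frac{3829}{58} \approx -66.017$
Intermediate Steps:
$V{\left(j,M \right)} = j + M j \left(j - M\right)$ ($V{\left(j,M \right)} = j \left(j - M\right) M + j = M j \left(j - M\right) + j = j + M j \left(j - M\right)$)
$a{\left(Y,u \right)} = \frac{1}{5 - 5 u^{2} + 26 u}$ ($a{\left(Y,u \right)} = \frac{1}{5 \left(1 - u^{2} + u 5\right) + u} = \frac{1}{5 \left(1 - u^{2} + 5 u\right) + u} = \frac{1}{\left(5 - 5 u^{2} + 25 u\right) + u} = \frac{1}{5 - 5 u^{2} + 26 u}$)
$a{\left(Q{\left(-3 \right)},7 \right)} - 66 = \frac{1}{5 - 5 \cdot 7^{2} + 26 \cdot 7} - 66 = \frac{1}{5 - 245 + 182} - 66 = \frac{1}{-58} - 66 = - \frac{1}{58} - 66 = - \frac{3829}{58}$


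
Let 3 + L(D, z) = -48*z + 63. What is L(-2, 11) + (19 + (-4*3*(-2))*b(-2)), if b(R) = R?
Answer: -497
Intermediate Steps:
L(D, z) = 60 - 48*z (L(D, z) = -3 + (-48*z + 63) = -3 + (63 - 48*z) = 60 - 48*z)
L(-2, 11) + (19 + (-4*3*(-2))*b(-2)) = (60 - 48*11) + (19 + (-4*3*(-2))*(-2)) = (60 - 528) + (19 - 12*(-2)*(-2)) = -468 + (19 + 24*(-2)) = -468 + (19 - 48) = -468 - 29 = -497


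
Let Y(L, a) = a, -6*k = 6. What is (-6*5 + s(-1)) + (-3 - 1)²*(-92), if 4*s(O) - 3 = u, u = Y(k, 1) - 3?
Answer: -6007/4 ≈ -1501.8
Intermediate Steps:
k = -1 (k = -⅙*6 = -1)
u = -2 (u = 1 - 3 = -2)
s(O) = ¼ (s(O) = ¾ + (¼)*(-2) = ¾ - ½ = ¼)
(-6*5 + s(-1)) + (-3 - 1)²*(-92) = (-6*5 + ¼) + (-3 - 1)²*(-92) = (-30 + ¼) + (-4)²*(-92) = -119/4 + 16*(-92) = -119/4 - 1472 = -6007/4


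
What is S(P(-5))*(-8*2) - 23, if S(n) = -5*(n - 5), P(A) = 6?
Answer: 57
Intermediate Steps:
S(n) = 25 - 5*n (S(n) = -5*(-5 + n) = 25 - 5*n)
S(P(-5))*(-8*2) - 23 = (25 - 5*6)*(-8*2) - 23 = (25 - 30)*(-16) - 23 = -5*(-16) - 23 = 80 - 23 = 57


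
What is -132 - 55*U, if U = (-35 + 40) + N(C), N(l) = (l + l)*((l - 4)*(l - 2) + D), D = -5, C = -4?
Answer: 18513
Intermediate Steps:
N(l) = 2*l*(-5 + (-4 + l)*(-2 + l)) (N(l) = (l + l)*((l - 4)*(l - 2) - 5) = (2*l)*((-4 + l)*(-2 + l) - 5) = (2*l)*(-5 + (-4 + l)*(-2 + l)) = 2*l*(-5 + (-4 + l)*(-2 + l)))
U = -339 (U = (-35 + 40) + 2*(-4)*(3 + (-4)² - 6*(-4)) = 5 + 2*(-4)*(3 + 16 + 24) = 5 + 2*(-4)*43 = 5 - 344 = -339)
-132 - 55*U = -132 - 55*(-339) = -132 + 18645 = 18513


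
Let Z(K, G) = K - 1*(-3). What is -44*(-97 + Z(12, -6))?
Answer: 3608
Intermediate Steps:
Z(K, G) = 3 + K (Z(K, G) = K + 3 = 3 + K)
-44*(-97 + Z(12, -6)) = -44*(-97 + (3 + 12)) = -44*(-97 + 15) = -44*(-82) = 3608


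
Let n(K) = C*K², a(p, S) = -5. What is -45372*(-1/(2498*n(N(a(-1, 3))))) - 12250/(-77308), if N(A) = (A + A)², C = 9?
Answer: 8207001841/51727335000 ≈ 0.15866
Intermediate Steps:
N(A) = 4*A² (N(A) = (2*A)² = 4*A²)
n(K) = 9*K²
-45372*(-1/(2498*n(N(a(-1, 3))))) - 12250/(-77308) = -45372/((-22482*(4*(-5)²)²)) - 12250/(-77308) = -45372/((-22482*(4*25)²)) - 12250*(-1/77308) = -45372/((-22482*100²)) + 875/5522 = -45372/((-22482*10000)) + 875/5522 = -45372/((-2498*90000)) + 875/5522 = -45372/(-224820000) + 875/5522 = -45372*(-1/224820000) + 875/5522 = 3781/18735000 + 875/5522 = 8207001841/51727335000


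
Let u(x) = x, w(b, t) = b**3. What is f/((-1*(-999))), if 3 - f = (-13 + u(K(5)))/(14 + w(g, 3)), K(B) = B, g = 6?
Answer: 349/114885 ≈ 0.0030378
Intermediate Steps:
f = 349/115 (f = 3 - (-13 + 5)/(14 + 6**3) = 3 - (-8)/(14 + 216) = 3 - (-8)/230 = 3 - 1*(-4/115) = 3 + 4/115 = 349/115 ≈ 3.0348)
f/((-1*(-999))) = 349/(115*((-1*(-999)))) = (349/115)/999 = (349/115)*(1/999) = 349/114885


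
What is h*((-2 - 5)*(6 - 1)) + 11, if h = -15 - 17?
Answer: 1131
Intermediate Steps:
h = -32
h*((-2 - 5)*(6 - 1)) + 11 = -32*(-2 - 5)*(6 - 1) + 11 = -(-224)*5 + 11 = -32*(-35) + 11 = 1120 + 11 = 1131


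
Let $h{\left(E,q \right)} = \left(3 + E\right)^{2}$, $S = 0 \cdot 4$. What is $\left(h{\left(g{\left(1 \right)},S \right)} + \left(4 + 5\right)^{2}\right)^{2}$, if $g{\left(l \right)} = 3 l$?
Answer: $13689$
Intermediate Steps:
$S = 0$
$\left(h{\left(g{\left(1 \right)},S \right)} + \left(4 + 5\right)^{2}\right)^{2} = \left(\left(3 + 3 \cdot 1\right)^{2} + \left(4 + 5\right)^{2}\right)^{2} = \left(\left(3 + 3\right)^{2} + 9^{2}\right)^{2} = \left(6^{2} + 81\right)^{2} = \left(36 + 81\right)^{2} = 117^{2} = 13689$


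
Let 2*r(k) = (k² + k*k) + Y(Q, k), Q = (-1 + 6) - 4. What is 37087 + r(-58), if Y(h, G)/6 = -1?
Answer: 40448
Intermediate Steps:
Q = 1 (Q = 5 - 4 = 1)
Y(h, G) = -6 (Y(h, G) = 6*(-1) = -6)
r(k) = -3 + k² (r(k) = ((k² + k*k) - 6)/2 = ((k² + k²) - 6)/2 = (2*k² - 6)/2 = (-6 + 2*k²)/2 = -3 + k²)
37087 + r(-58) = 37087 + (-3 + (-58)²) = 37087 + (-3 + 3364) = 37087 + 3361 = 40448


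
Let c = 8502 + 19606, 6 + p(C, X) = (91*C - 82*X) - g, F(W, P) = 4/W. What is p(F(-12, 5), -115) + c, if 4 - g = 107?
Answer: 112814/3 ≈ 37605.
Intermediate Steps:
g = -103 (g = 4 - 1*107 = 4 - 107 = -103)
p(C, X) = 97 - 82*X + 91*C (p(C, X) = -6 + ((91*C - 82*X) - 1*(-103)) = -6 + ((-82*X + 91*C) + 103) = -6 + (103 - 82*X + 91*C) = 97 - 82*X + 91*C)
c = 28108
p(F(-12, 5), -115) + c = (97 - 82*(-115) + 91*(4/(-12))) + 28108 = (97 + 9430 + 91*(4*(-1/12))) + 28108 = (97 + 9430 + 91*(-⅓)) + 28108 = (97 + 9430 - 91/3) + 28108 = 28490/3 + 28108 = 112814/3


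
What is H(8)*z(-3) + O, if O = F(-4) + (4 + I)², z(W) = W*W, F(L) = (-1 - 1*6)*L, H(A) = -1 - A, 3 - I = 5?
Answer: -49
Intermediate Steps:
I = -2 (I = 3 - 1*5 = 3 - 5 = -2)
F(L) = -7*L (F(L) = (-1 - 6)*L = -7*L)
z(W) = W²
O = 32 (O = -7*(-4) + (4 - 2)² = 28 + 2² = 28 + 4 = 32)
H(8)*z(-3) + O = (-1 - 1*8)*(-3)² + 32 = (-1 - 8)*9 + 32 = -9*9 + 32 = -81 + 32 = -49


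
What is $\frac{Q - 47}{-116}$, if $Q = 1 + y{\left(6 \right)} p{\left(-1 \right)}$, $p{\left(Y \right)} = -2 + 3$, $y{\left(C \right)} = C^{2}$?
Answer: $\frac{5}{58} \approx 0.086207$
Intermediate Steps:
$p{\left(Y \right)} = 1$
$Q = 37$ ($Q = 1 + 6^{2} \cdot 1 = 1 + 36 \cdot 1 = 1 + 36 = 37$)
$\frac{Q - 47}{-116} = \frac{37 - 47}{-116} = \left(-10\right) \left(- \frac{1}{116}\right) = \frac{5}{58}$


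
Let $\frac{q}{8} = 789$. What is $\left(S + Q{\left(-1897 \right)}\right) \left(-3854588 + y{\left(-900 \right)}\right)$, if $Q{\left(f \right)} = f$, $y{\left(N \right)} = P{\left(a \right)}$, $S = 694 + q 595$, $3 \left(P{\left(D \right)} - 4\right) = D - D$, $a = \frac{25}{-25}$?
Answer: $-14471792789208$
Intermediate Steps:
$a = -1$ ($a = 25 \left(- \frac{1}{25}\right) = -1$)
$P{\left(D \right)} = 4$ ($P{\left(D \right)} = 4 + \frac{D - D}{3} = 4 + \frac{1}{3} \cdot 0 = 4 + 0 = 4$)
$q = 6312$ ($q = 8 \cdot 789 = 6312$)
$S = 3756334$ ($S = 694 + 6312 \cdot 595 = 694 + 3755640 = 3756334$)
$y{\left(N \right)} = 4$
$\left(S + Q{\left(-1897 \right)}\right) \left(-3854588 + y{\left(-900 \right)}\right) = \left(3756334 - 1897\right) \left(-3854588 + 4\right) = 3754437 \left(-3854584\right) = -14471792789208$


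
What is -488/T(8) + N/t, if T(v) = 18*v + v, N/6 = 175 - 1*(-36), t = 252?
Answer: 1447/798 ≈ 1.8133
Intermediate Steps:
N = 1266 (N = 6*(175 - 1*(-36)) = 6*(175 + 36) = 6*211 = 1266)
T(v) = 19*v
-488/T(8) + N/t = -488/(19*8) + 1266/252 = -488/152 + 1266*(1/252) = -488*1/152 + 211/42 = -61/19 + 211/42 = 1447/798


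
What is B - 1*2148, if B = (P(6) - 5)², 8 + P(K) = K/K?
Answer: -2004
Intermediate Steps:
P(K) = -7 (P(K) = -8 + K/K = -8 + 1 = -7)
B = 144 (B = (-7 - 5)² = (-12)² = 144)
B - 1*2148 = 144 - 1*2148 = 144 - 2148 = -2004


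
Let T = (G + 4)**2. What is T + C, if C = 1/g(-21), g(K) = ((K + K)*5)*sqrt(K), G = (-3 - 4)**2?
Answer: 2809 + I*sqrt(21)/4410 ≈ 2809.0 + 0.0010391*I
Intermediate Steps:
G = 49 (G = (-7)**2 = 49)
g(K) = 10*K**(3/2) (g(K) = ((2*K)*5)*sqrt(K) = (10*K)*sqrt(K) = 10*K**(3/2))
C = I*sqrt(21)/4410 (C = 1/(10*(-21)**(3/2)) = 1/(10*(-21*I*sqrt(21))) = 1/(-210*I*sqrt(21)) = I*sqrt(21)/4410 ≈ 0.0010391*I)
T = 2809 (T = (49 + 4)**2 = 53**2 = 2809)
T + C = 2809 + I*sqrt(21)/4410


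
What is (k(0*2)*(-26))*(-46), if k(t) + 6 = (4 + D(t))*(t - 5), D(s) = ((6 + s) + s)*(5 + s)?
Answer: -210496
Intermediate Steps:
D(s) = (5 + s)*(6 + 2*s) (D(s) = (6 + 2*s)*(5 + s) = (5 + s)*(6 + 2*s))
k(t) = -6 + (-5 + t)*(34 + 2*t² + 16*t) (k(t) = -6 + (4 + (30 + 2*t² + 16*t))*(t - 5) = -6 + (34 + 2*t² + 16*t)*(-5 + t) = -6 + (-5 + t)*(34 + 2*t² + 16*t))
(k(0*2)*(-26))*(-46) = ((-176 - 0*2 + 2*(0*2)³ + 6*(0*2)²)*(-26))*(-46) = ((-176 - 46*0 + 2*0³ + 6*0²)*(-26))*(-46) = ((-176 + 0 + 2*0 + 6*0)*(-26))*(-46) = ((-176 + 0 + 0 + 0)*(-26))*(-46) = -176*(-26)*(-46) = 4576*(-46) = -210496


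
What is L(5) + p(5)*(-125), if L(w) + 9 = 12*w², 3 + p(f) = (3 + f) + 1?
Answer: -459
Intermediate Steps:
p(f) = 1 + f (p(f) = -3 + ((3 + f) + 1) = -3 + (4 + f) = 1 + f)
L(w) = -9 + 12*w²
L(5) + p(5)*(-125) = (-9 + 12*5²) + (1 + 5)*(-125) = (-9 + 12*25) + 6*(-125) = (-9 + 300) - 750 = 291 - 750 = -459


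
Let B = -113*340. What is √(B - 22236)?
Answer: 4*I*√3791 ≈ 246.28*I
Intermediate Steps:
B = -38420
√(B - 22236) = √(-38420 - 22236) = √(-60656) = 4*I*√3791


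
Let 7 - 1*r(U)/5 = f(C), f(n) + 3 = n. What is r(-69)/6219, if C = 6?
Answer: 20/6219 ≈ 0.0032159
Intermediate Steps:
f(n) = -3 + n
r(U) = 20 (r(U) = 35 - 5*(-3 + 6) = 35 - 5*3 = 35 - 15 = 20)
r(-69)/6219 = 20/6219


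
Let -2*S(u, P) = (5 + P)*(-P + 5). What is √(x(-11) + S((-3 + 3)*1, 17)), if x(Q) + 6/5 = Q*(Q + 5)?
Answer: 2*√1230/5 ≈ 14.029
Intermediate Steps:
x(Q) = -6/5 + Q*(5 + Q) (x(Q) = -6/5 + Q*(Q + 5) = -6/5 + Q*(5 + Q))
S(u, P) = -(5 + P)*(5 - P)/2 (S(u, P) = -(5 + P)*(-P + 5)/2 = -(5 + P)*(5 - P)/2)
√(x(-11) + S((-3 + 3)*1, 17)) = √((-6/5 + (-11)² + 5*(-11)) + (-25/2 + (½)*17²)) = √((-6/5 + 121 - 55) + (-25/2 + (½)*289)) = √(324/5 + (-25/2 + 289/2)) = √(324/5 + 132) = √(984/5) = 2*√1230/5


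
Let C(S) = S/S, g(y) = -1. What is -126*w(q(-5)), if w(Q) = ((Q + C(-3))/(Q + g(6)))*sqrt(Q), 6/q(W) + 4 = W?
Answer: 42*I*sqrt(6)/5 ≈ 20.576*I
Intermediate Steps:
q(W) = 6/(-4 + W)
C(S) = 1
w(Q) = sqrt(Q)*(1 + Q)/(-1 + Q) (w(Q) = ((Q + 1)/(Q - 1))*sqrt(Q) = ((1 + Q)/(-1 + Q))*sqrt(Q) = sqrt(Q)*(1 + Q)/(-1 + Q))
-126*w(q(-5)) = -126*sqrt(6/(-4 - 5))*(1 + 6/(-4 - 5))/(-1 + 6/(-4 - 5)) = -126*sqrt(6/(-9))*(1 + 6/(-9))/(-1 + 6/(-9)) = -126*sqrt(6*(-1/9))*(1 + 6*(-1/9))/(-1 + 6*(-1/9)) = -126*sqrt(-2/3)*(1 - 2/3)/(-1 - 2/3) = -126*I*sqrt(6)/3/((-5/3)*3) = -126*I*sqrt(6)/3*(-3)/(5*3) = -(-42)*I*sqrt(6)/5 = 42*I*sqrt(6)/5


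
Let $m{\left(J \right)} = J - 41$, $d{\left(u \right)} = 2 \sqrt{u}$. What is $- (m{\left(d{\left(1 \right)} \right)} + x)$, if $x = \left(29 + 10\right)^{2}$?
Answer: $-1482$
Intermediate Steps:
$m{\left(J \right)} = -41 + J$
$x = 1521$ ($x = 39^{2} = 1521$)
$- (m{\left(d{\left(1 \right)} \right)} + x) = - (\left(-41 + 2 \sqrt{1}\right) + 1521) = - (\left(-41 + 2 \cdot 1\right) + 1521) = - (\left(-41 + 2\right) + 1521) = - (-39 + 1521) = \left(-1\right) 1482 = -1482$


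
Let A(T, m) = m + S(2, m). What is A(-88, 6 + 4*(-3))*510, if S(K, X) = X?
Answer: -6120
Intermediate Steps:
A(T, m) = 2*m (A(T, m) = m + m = 2*m)
A(-88, 6 + 4*(-3))*510 = (2*(6 + 4*(-3)))*510 = (2*(6 - 12))*510 = (2*(-6))*510 = -12*510 = -6120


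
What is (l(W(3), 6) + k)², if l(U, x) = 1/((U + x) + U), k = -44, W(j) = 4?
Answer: 378225/196 ≈ 1929.7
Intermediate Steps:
l(U, x) = 1/(x + 2*U)
(l(W(3), 6) + k)² = (1/(6 + 2*4) - 44)² = (1/(6 + 8) - 44)² = (1/14 - 44)² = (-615/14)² = 378225/196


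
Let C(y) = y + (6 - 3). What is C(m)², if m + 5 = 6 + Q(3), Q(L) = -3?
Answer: 1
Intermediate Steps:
m = -2 (m = -5 + (6 - 3) = -5 + 3 = -2)
C(y) = 3 + y (C(y) = y + 3 = 3 + y)
C(m)² = (3 - 2)² = 1² = 1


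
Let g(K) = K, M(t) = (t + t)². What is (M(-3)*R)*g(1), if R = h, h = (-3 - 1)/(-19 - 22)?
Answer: 144/41 ≈ 3.5122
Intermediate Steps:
h = 4/41 (h = -4/(-41) = -4*(-1/41) = 4/41 ≈ 0.097561)
M(t) = 4*t² (M(t) = (2*t)² = 4*t²)
R = 4/41 ≈ 0.097561
(M(-3)*R)*g(1) = ((4*(-3)²)*(4/41))*1 = ((4*9)*(4/41))*1 = (36*(4/41))*1 = (144/41)*1 = 144/41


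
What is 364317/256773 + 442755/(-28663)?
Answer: -34415037148/2453294833 ≈ -14.028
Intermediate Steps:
364317/256773 + 442755/(-28663) = 364317*(1/256773) + 442755*(-1/28663) = 121439/85591 - 442755/28663 = -34415037148/2453294833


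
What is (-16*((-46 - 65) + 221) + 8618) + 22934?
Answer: 29792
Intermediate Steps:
(-16*((-46 - 65) + 221) + 8618) + 22934 = (-16*(-111 + 221) + 8618) + 22934 = (-16*110 + 8618) + 22934 = (-1760 + 8618) + 22934 = 6858 + 22934 = 29792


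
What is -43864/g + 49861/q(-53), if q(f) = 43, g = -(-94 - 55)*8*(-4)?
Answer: 29952925/25628 ≈ 1168.8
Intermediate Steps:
g = -4768 (g = -(-149)*(-32) = -1*4768 = -4768)
-43864/g + 49861/q(-53) = -43864/(-4768) + 49861/43 = -43864*(-1/4768) + 49861*(1/43) = 5483/596 + 49861/43 = 29952925/25628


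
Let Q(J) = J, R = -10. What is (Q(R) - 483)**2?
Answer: 243049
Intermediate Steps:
(Q(R) - 483)**2 = (-10 - 483)**2 = (-493)**2 = 243049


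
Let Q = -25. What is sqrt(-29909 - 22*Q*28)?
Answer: I*sqrt(14509) ≈ 120.45*I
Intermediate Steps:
sqrt(-29909 - 22*Q*28) = sqrt(-29909 - 22*(-25)*28) = sqrt(-29909 + 550*28) = sqrt(-29909 + 15400) = sqrt(-14509) = I*sqrt(14509)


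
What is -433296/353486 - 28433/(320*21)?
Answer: -925886897/169673280 ≈ -5.4569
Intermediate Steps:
-433296/353486 - 28433/(320*21) = -433296*1/353486 - 28433/6720 = -216648/176743 - 28433*1/6720 = -216648/176743 - 28433/6720 = -925886897/169673280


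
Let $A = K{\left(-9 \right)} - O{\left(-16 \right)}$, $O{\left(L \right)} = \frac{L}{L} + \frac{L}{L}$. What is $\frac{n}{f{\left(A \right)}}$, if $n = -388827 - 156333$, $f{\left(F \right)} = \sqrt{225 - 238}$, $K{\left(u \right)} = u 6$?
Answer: $\frac{545160 i \sqrt{13}}{13} \approx 1.512 \cdot 10^{5} i$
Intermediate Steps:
$K{\left(u \right)} = 6 u$
$O{\left(L \right)} = 2$ ($O{\left(L \right)} = 1 + 1 = 2$)
$A = -56$ ($A = 6 \left(-9\right) - 2 = -54 - 2 = -56$)
$f{\left(F \right)} = i \sqrt{13}$ ($f{\left(F \right)} = \sqrt{-13} = i \sqrt{13}$)
$n = -545160$
$\frac{n}{f{\left(A \right)}} = - \frac{545160}{i \sqrt{13}} = - 545160 \left(- \frac{i \sqrt{13}}{13}\right) = \frac{545160 i \sqrt{13}}{13}$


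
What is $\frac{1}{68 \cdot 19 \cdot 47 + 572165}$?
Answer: $\frac{1}{632889} \approx 1.5801 \cdot 10^{-6}$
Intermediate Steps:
$\frac{1}{68 \cdot 19 \cdot 47 + 572165} = \frac{1}{1292 \cdot 47 + 572165} = \frac{1}{60724 + 572165} = \frac{1}{632889}$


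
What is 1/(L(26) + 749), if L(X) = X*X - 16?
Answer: 1/1409 ≈ 0.00070972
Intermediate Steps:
L(X) = -16 + X² (L(X) = X² - 16 = -16 + X²)
1/(L(26) + 749) = 1/((-16 + 26²) + 749) = 1/((-16 + 676) + 749) = 1/(660 + 749) = 1/1409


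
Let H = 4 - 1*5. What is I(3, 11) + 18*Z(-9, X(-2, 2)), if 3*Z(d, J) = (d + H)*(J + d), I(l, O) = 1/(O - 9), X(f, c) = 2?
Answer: 841/2 ≈ 420.50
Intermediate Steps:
H = -1 (H = 4 - 5 = -1)
I(l, O) = 1/(-9 + O)
Z(d, J) = (-1 + d)*(J + d)/3 (Z(d, J) = ((d - 1)*(J + d))/3 = ((-1 + d)*(J + d))/3 = (-1 + d)*(J + d)/3)
I(3, 11) + 18*Z(-9, X(-2, 2)) = 1/(-9 + 11) + 18*(-⅓*2 - ⅓*(-9) + (⅓)*(-9)² + (⅓)*2*(-9)) = 1/2 + 18*(-⅔ + 3 + (⅓)*81 - 6) = ½ + 18*(-⅔ + 3 + 27 - 6) = ½ + 18*(70/3) = ½ + 420 = 841/2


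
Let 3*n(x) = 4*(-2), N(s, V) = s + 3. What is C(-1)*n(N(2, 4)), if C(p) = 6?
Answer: -16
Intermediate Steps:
N(s, V) = 3 + s
n(x) = -8/3 (n(x) = (4*(-2))/3 = (⅓)*(-8) = -8/3)
C(-1)*n(N(2, 4)) = 6*(-8/3) = -16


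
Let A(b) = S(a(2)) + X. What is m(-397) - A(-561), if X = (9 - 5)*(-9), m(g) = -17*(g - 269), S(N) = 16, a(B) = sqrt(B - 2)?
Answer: 11342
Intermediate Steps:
a(B) = sqrt(-2 + B)
m(g) = 4573 - 17*g (m(g) = -17*(-269 + g) = 4573 - 17*g)
X = -36 (X = 4*(-9) = -36)
A(b) = -20 (A(b) = 16 - 36 = -20)
m(-397) - A(-561) = (4573 - 17*(-397)) - 1*(-20) = (4573 + 6749) + 20 = 11322 + 20 = 11342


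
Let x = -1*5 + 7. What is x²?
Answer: 4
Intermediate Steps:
x = 2 (x = -5 + 7 = 2)
x² = 2² = 4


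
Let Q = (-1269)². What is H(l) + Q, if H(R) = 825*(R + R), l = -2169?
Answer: -1968489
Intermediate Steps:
H(R) = 1650*R (H(R) = 825*(2*R) = 1650*R)
Q = 1610361
H(l) + Q = 1650*(-2169) + 1610361 = -3578850 + 1610361 = -1968489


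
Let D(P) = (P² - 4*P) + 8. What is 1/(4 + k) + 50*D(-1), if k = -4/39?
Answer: 98839/152 ≈ 650.26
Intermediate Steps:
k = -4/39 (k = -4*1/39 = -4/39 ≈ -0.10256)
D(P) = 8 + P² - 4*P
1/(4 + k) + 50*D(-1) = 1/(4 - 4/39) + 50*(8 + (-1)² - 4*(-1)) = 1/(152/39) + 50*(8 + 1 + 4) = 39/152 + 50*13 = 39/152 + 650 = 98839/152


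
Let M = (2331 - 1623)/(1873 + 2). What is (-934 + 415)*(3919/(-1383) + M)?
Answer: 367276751/288125 ≈ 1274.7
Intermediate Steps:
M = 236/625 (M = 708/1875 = 708*(1/1875) = 236/625 ≈ 0.37760)
(-934 + 415)*(3919/(-1383) + M) = (-934 + 415)*(3919/(-1383) + 236/625) = -519*(3919*(-1/1383) + 236/625) = -519*(-3919/1383 + 236/625) = -519*(-2122987/864375) = 367276751/288125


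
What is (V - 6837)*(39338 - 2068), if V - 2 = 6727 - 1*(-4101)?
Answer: 148819110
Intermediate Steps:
V = 10830 (V = 2 + (6727 - 1*(-4101)) = 2 + (6727 + 4101) = 2 + 10828 = 10830)
(V - 6837)*(39338 - 2068) = (10830 - 6837)*(39338 - 2068) = 3993*37270 = 148819110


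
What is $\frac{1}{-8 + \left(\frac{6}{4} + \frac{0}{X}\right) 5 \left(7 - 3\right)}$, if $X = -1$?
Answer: $\frac{1}{22} \approx 0.045455$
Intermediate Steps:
$\frac{1}{-8 + \left(\frac{6}{4} + \frac{0}{X}\right) 5 \left(7 - 3\right)} = \frac{1}{-8 + \left(\frac{6}{4} + \frac{0}{-1}\right) 5 \left(7 - 3\right)} = \frac{1}{-8 + \left(6 \cdot \frac{1}{4} + 0 \left(-1\right)\right) 5 \left(7 - 3\right)} = \frac{1}{-8 + \left(\frac{3}{2} + 0\right) 5 \cdot 4} = \frac{1}{-8 + \frac{3}{2} \cdot 5 \cdot 4} = \frac{1}{-8 + \frac{15}{2} \cdot 4} = \frac{1}{-8 + 30} = \frac{1}{22}$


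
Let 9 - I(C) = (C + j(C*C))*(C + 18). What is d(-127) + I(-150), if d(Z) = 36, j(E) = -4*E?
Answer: -11899755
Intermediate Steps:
I(C) = 9 - (18 + C)*(C - 4*C²) (I(C) = 9 - (C - 4*C*C)*(C + 18) = 9 - (C - 4*C²)*(18 + C) = 9 - (18 + C)*(C - 4*C²))
d(-127) + I(-150) = 36 + (9 - 18*(-150) + 4*(-150)³ + 71*(-150)²) = 36 + (9 + 2700 + 4*(-3375000) + 71*22500) = 36 + (9 + 2700 - 13500000 + 1597500) = 36 - 11899791 = -11899755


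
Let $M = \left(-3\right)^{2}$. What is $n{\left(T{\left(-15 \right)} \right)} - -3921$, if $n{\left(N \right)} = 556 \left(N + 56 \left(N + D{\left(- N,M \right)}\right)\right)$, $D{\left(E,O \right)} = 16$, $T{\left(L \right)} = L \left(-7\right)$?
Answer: $3829757$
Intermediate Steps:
$M = 9$
$T{\left(L \right)} = - 7 L$
$n{\left(N \right)} = 498176 + 31692 N$ ($n{\left(N \right)} = 556 \left(N + 56 \left(N + 16\right)\right) = 556 \left(N + 56 \left(16 + N\right)\right) = 556 \left(N + \left(896 + 56 N\right)\right) = 556 \left(896 + 57 N\right) = 498176 + 31692 N$)
$n{\left(T{\left(-15 \right)} \right)} - -3921 = \left(498176 + 31692 \left(\left(-7\right) \left(-15\right)\right)\right) - -3921 = \left(498176 + 31692 \cdot 105\right) + 3921 = \left(498176 + 3327660\right) + 3921 = 3825836 + 3921 = 3829757$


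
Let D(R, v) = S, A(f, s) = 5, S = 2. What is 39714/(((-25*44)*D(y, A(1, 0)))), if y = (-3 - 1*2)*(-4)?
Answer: -19857/1100 ≈ -18.052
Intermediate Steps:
y = 20 (y = (-3 - 2)*(-4) = -5*(-4) = 20)
D(R, v) = 2
39714/(((-25*44)*D(y, A(1, 0)))) = 39714/((-25*44*2)) = 39714/((-1100*2)) = 39714/(-2200) = 39714*(-1/2200) = -19857/1100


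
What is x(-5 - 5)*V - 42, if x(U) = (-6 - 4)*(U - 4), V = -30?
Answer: -4242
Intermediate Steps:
x(U) = 40 - 10*U (x(U) = -10*(-4 + U) = 40 - 10*U)
x(-5 - 5)*V - 42 = (40 - 10*(-5 - 5))*(-30) - 42 = (40 - 10*(-10))*(-30) - 42 = (40 + 100)*(-30) - 42 = 140*(-30) - 42 = -4200 - 42 = -4242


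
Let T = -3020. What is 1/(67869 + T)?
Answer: 1/64849 ≈ 1.5420e-5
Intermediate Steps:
1/(67869 + T) = 1/(67869 - 3020) = 1/64849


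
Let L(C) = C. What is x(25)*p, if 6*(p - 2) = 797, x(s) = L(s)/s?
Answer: 809/6 ≈ 134.83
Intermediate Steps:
x(s) = 1 (x(s) = s/s = 1)
p = 809/6 (p = 2 + (⅙)*797 = 2 + 797/6 = 809/6 ≈ 134.83)
x(25)*p = 1*(809/6) = 809/6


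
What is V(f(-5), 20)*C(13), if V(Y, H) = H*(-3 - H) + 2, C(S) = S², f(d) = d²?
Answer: -77402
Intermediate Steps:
V(Y, H) = 2 + H*(-3 - H)
V(f(-5), 20)*C(13) = (2 - 1*20² - 3*20)*13² = (2 - 1*400 - 60)*169 = (2 - 400 - 60)*169 = -458*169 = -77402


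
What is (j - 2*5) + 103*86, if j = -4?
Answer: 8844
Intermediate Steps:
(j - 2*5) + 103*86 = (-4 - 2*5) + 103*86 = (-4 - 10) + 8858 = -14 + 8858 = 8844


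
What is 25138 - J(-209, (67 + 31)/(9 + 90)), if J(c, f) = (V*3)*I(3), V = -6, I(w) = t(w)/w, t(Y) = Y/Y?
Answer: 25144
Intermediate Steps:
t(Y) = 1
I(w) = 1/w
J(c, f) = -6 (J(c, f) = -6*3/3 = -18*1/3 = -6)
25138 - J(-209, (67 + 31)/(9 + 90)) = 25138 - 1*(-6) = 25138 + 6 = 25144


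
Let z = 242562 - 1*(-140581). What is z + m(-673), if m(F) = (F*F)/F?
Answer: 382470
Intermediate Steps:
m(F) = F (m(F) = F²/F = F)
z = 383143 (z = 242562 + 140581 = 383143)
z + m(-673) = 383143 - 673 = 382470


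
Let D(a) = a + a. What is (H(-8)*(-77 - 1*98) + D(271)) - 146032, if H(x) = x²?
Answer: -156690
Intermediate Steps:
D(a) = 2*a
(H(-8)*(-77 - 1*98) + D(271)) - 146032 = ((-8)²*(-77 - 1*98) + 2*271) - 146032 = (64*(-77 - 98) + 542) - 146032 = (64*(-175) + 542) - 146032 = (-11200 + 542) - 146032 = -10658 - 146032 = -156690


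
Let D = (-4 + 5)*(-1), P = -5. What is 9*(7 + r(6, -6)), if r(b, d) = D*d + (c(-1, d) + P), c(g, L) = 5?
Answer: 117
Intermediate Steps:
D = -1 (D = 1*(-1) = -1)
r(b, d) = -d (r(b, d) = -d + (5 - 5) = -d + 0 = -d)
9*(7 + r(6, -6)) = 9*(7 - 1*(-6)) = 9*(7 + 6) = 9*13 = 117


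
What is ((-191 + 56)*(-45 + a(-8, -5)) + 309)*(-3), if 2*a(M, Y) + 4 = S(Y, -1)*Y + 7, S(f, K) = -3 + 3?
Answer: -37089/2 ≈ -18545.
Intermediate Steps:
S(f, K) = 0
a(M, Y) = 3/2 (a(M, Y) = -2 + (0*Y + 7)/2 = -2 + (0 + 7)/2 = -2 + (1/2)*7 = -2 + 7/2 = 3/2)
((-191 + 56)*(-45 + a(-8, -5)) + 309)*(-3) = ((-191 + 56)*(-45 + 3/2) + 309)*(-3) = (-135*(-87/2) + 309)*(-3) = (11745/2 + 309)*(-3) = (12363/2)*(-3) = -37089/2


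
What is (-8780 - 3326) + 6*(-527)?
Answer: -15268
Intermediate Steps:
(-8780 - 3326) + 6*(-527) = -12106 - 3162 = -15268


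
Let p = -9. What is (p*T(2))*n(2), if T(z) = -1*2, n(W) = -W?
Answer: -36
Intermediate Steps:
T(z) = -2
(p*T(2))*n(2) = (-9*(-2))*(-1*2) = 18*(-2) = -36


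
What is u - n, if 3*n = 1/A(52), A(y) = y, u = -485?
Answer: -75661/156 ≈ -485.01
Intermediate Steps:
n = 1/156 (n = (⅓)/52 = (⅓)*(1/52) = 1/156 ≈ 0.0064103)
u - n = -485 - 1*1/156 = -485 - 1/156 = -75661/156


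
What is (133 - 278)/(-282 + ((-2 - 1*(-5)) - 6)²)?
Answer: 145/273 ≈ 0.53114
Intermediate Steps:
(133 - 278)/(-282 + ((-2 - 1*(-5)) - 6)²) = -145/(-282 + ((-2 + 5) - 6)²) = -145/(-282 + (3 - 6)²) = -145/(-282 + (-3)²) = -145/(-282 + 9) = -145/(-273) = -145*(-1/273) = 145/273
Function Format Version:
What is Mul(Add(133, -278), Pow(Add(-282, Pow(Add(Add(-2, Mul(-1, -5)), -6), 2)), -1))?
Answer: Rational(145, 273) ≈ 0.53114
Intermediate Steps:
Mul(Add(133, -278), Pow(Add(-282, Pow(Add(Add(-2, Mul(-1, -5)), -6), 2)), -1)) = Mul(-145, Pow(Add(-282, Pow(Add(Add(-2, 5), -6), 2)), -1)) = Mul(-145, Pow(Add(-282, Pow(Add(3, -6), 2)), -1)) = Mul(-145, Pow(Add(-282, Pow(-3, 2)), -1)) = Mul(-145, Pow(Add(-282, 9), -1)) = Mul(-145, Pow(-273, -1)) = Mul(-145, Rational(-1, 273)) = Rational(145, 273)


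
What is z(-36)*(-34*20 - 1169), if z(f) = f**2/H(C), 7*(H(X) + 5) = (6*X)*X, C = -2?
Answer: 16774128/11 ≈ 1.5249e+6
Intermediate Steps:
H(X) = -5 + 6*X**2/7 (H(X) = -5 + ((6*X)*X)/7 = -5 + (6*X**2)/7 = -5 + 6*X**2/7)
z(f) = -7*f**2/11 (z(f) = f**2/(-5 + (6/7)*(-2)**2) = f**2/(-5 + (6/7)*4) = f**2/(-5 + 24/7) = f**2/(-11/7) = -7*f**2/11)
z(-36)*(-34*20 - 1169) = (-7/11*(-36)**2)*(-34*20 - 1169) = (-7/11*1296)*(-680 - 1169) = -9072/11*(-1849) = 16774128/11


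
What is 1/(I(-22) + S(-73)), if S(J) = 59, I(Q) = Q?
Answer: 1/37 ≈ 0.027027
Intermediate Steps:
1/(I(-22) + S(-73)) = 1/(-22 + 59) = 1/37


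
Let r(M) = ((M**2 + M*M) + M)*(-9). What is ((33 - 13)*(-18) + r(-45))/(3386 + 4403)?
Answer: -36405/7789 ≈ -4.6739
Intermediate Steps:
r(M) = -18*M**2 - 9*M (r(M) = ((M**2 + M**2) + M)*(-9) = (2*M**2 + M)*(-9) = (M + 2*M**2)*(-9) = -18*M**2 - 9*M)
((33 - 13)*(-18) + r(-45))/(3386 + 4403) = ((33 - 13)*(-18) - 9*(-45)*(1 + 2*(-45)))/(3386 + 4403) = (20*(-18) - 9*(-45)*(1 - 90))/7789 = (-360 - 9*(-45)*(-89))*(1/7789) = (-360 - 36045)*(1/7789) = -36405*1/7789 = -36405/7789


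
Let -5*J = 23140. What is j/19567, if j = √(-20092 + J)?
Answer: 4*I*√1545/19567 ≈ 0.0080353*I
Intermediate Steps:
J = -4628 (J = -⅕*23140 = -4628)
j = 4*I*√1545 (j = √(-20092 - 4628) = √(-24720) = 4*I*√1545 ≈ 157.23*I)
j/19567 = (4*I*√1545)/19567 = (4*I*√1545)*(1/19567) = 4*I*√1545/19567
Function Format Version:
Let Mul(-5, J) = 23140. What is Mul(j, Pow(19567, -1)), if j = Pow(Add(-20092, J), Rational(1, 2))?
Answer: Mul(Rational(4, 19567), I, Pow(1545, Rational(1, 2))) ≈ Mul(0.0080353, I)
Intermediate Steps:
J = -4628 (J = Mul(Rational(-1, 5), 23140) = -4628)
j = Mul(4, I, Pow(1545, Rational(1, 2))) (j = Pow(Add(-20092, -4628), Rational(1, 2)) = Pow(-24720, Rational(1, 2)) = Mul(4, I, Pow(1545, Rational(1, 2))) ≈ Mul(157.23, I))
Mul(j, Pow(19567, -1)) = Mul(Mul(4, I, Pow(1545, Rational(1, 2))), Pow(19567, -1)) = Mul(Mul(4, I, Pow(1545, Rational(1, 2))), Rational(1, 19567)) = Mul(Rational(4, 19567), I, Pow(1545, Rational(1, 2)))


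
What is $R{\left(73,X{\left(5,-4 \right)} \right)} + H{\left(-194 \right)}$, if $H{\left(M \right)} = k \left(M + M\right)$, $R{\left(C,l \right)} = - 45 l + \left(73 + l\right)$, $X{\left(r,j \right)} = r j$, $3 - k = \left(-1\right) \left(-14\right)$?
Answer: $5221$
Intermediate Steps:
$k = -11$ ($k = 3 - \left(-1\right) \left(-14\right) = 3 - 14 = -11$)
$X{\left(r,j \right)} = j r$
$R{\left(C,l \right)} = 73 - 44 l$
$H{\left(M \right)} = - 22 M$ ($H{\left(M \right)} = - 11 \left(M + M\right) = - 11 \cdot 2 M = - 22 M$)
$R{\left(73,X{\left(5,-4 \right)} \right)} + H{\left(-194 \right)} = \left(73 - 44 \left(\left(-4\right) 5\right)\right) - -4268 = \left(73 - -880\right) + 4268 = \left(73 + 880\right) + 4268 = 953 + 4268 = 5221$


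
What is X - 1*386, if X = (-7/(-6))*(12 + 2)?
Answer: -1109/3 ≈ -369.67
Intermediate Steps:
X = 49/3 (X = -7*(-⅙)*14 = (7/6)*14 = 49/3 ≈ 16.333)
X - 1*386 = 49/3 - 1*386 = 49/3 - 386 = -1109/3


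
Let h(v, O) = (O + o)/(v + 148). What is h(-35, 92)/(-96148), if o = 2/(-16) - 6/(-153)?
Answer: -37501/4432807392 ≈ -8.4599e-6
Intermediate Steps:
o = -35/408 (o = 2*(-1/16) - 6*(-1/153) = -⅛ + 2/51 = -35/408 ≈ -0.085784)
h(v, O) = (-35/408 + O)/(148 + v) (h(v, O) = (O - 35/408)/(v + 148) = (-35/408 + O)/(148 + v))
h(-35, 92)/(-96148) = ((-35/408 + 92)/(148 - 35))/(-96148) = ((37501/408)/113)*(-1/96148) = ((1/113)*(37501/408))*(-1/96148) = (37501/46104)*(-1/96148) = -37501/4432807392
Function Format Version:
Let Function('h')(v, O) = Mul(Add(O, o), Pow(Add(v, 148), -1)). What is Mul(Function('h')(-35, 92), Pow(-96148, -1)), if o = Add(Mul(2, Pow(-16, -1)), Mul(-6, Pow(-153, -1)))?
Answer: Rational(-37501, 4432807392) ≈ -8.4599e-6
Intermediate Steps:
o = Rational(-35, 408) (o = Add(Mul(2, Rational(-1, 16)), Mul(-6, Rational(-1, 153))) = Add(Rational(-1, 8), Rational(2, 51)) = Rational(-35, 408) ≈ -0.085784)
Function('h')(v, O) = Mul(Pow(Add(148, v), -1), Add(Rational(-35, 408), O)) (Function('h')(v, O) = Mul(Add(O, Rational(-35, 408)), Pow(Add(v, 148), -1)) = Mul(Add(Rational(-35, 408), O), Pow(Add(148, v), -1)) = Mul(Pow(Add(148, v), -1), Add(Rational(-35, 408), O)))
Mul(Function('h')(-35, 92), Pow(-96148, -1)) = Mul(Mul(Pow(Add(148, -35), -1), Add(Rational(-35, 408), 92)), Pow(-96148, -1)) = Mul(Mul(Pow(113, -1), Rational(37501, 408)), Rational(-1, 96148)) = Mul(Mul(Rational(1, 113), Rational(37501, 408)), Rational(-1, 96148)) = Mul(Rational(37501, 46104), Rational(-1, 96148)) = Rational(-37501, 4432807392)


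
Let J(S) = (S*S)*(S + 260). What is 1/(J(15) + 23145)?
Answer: 1/85020 ≈ 1.1762e-5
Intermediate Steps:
J(S) = S²*(260 + S)
1/(J(15) + 23145) = 1/(15²*(260 + 15) + 23145) = 1/(225*275 + 23145) = 1/(61875 + 23145) = 1/85020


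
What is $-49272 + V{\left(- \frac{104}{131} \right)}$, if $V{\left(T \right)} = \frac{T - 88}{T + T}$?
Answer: $- \frac{639809}{13} \approx -49216.0$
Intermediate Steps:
$V{\left(T \right)} = \frac{-88 + T}{2 T}$
$-49272 + V{\left(- \frac{104}{131} \right)} = -49272 + \frac{-88 - \frac{104}{131}}{2 \left(- \frac{104}{131}\right)} = -49272 + \frac{1}{2} \left(- \frac{131}{104}\right) \left(- \frac{11632}{131}\right) = -49272 + \frac{727}{13} = - \frac{639809}{13}$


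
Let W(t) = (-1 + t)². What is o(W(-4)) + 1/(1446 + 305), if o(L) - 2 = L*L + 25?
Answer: 1141653/1751 ≈ 652.00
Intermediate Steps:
o(L) = 27 + L² (o(L) = 2 + (L*L + 25) = 2 + (L² + 25) = 2 + (25 + L²) = 27 + L²)
o(W(-4)) + 1/(1446 + 305) = (27 + ((-1 - 4)²)²) + 1/(1446 + 305) = (27 + ((-5)²)²) + 1/1751 = (27 + 25²) + 1/1751 = (27 + 625) + 1/1751 = 652 + 1/1751 = 1141653/1751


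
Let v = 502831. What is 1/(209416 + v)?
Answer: 1/712247 ≈ 1.4040e-6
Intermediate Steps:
1/(209416 + v) = 1/(209416 + 502831) = 1/712247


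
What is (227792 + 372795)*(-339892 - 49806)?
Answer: -234047552726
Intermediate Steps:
(227792 + 372795)*(-339892 - 49806) = 600587*(-389698) = -234047552726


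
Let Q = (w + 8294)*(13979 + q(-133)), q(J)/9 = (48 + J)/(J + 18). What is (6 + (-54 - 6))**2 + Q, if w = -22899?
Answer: -204257534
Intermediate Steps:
q(J) = 9*(48 + J)/(18 + J) (q(J) = 9*((48 + J)/(J + 18)) = 9*((48 + J)/(18 + J)) = 9*(48 + J)/(18 + J))
Q = -204260450 (Q = (-22899 + 8294)*(13979 + 9*(48 - 133)/(18 - 133)) = -14605*(13979 + 9*(-85)/(-115)) = -14605*(13979 + 9*(-1/115)*(-85)) = -14605*(13979 + 153/23) = -14605*321670/23 = -204260450)
(6 + (-54 - 6))**2 + Q = (6 + (-54 - 6))**2 - 204260450 = (6 - 60)**2 - 204260450 = (-54)**2 - 204260450 = 2916 - 204260450 = -204257534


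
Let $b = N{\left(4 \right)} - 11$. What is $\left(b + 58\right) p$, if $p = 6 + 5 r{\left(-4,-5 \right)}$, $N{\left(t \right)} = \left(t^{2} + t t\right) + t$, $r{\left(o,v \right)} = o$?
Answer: $-1162$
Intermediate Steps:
$N{\left(t \right)} = t + 2 t^{2}$ ($N{\left(t \right)} = \left(t^{2} + t^{2}\right) + t = 2 t^{2} + t = t + 2 t^{2}$)
$p = -14$ ($p = 6 + 5 \left(-4\right) = 6 - 20 = -14$)
$b = 25$ ($b = 4 \left(1 + 2 \cdot 4\right) - 11 = 4 \left(1 + 8\right) - 11 = 4 \cdot 9 - 11 = 36 - 11 = 25$)
$\left(b + 58\right) p = \left(25 + 58\right) \left(-14\right) = 83 \left(-14\right) = -1162$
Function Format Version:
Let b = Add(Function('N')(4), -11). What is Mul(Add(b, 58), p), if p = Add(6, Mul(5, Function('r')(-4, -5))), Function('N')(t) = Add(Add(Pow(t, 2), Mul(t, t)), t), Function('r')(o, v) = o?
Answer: -1162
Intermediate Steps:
Function('N')(t) = Add(t, Mul(2, Pow(t, 2))) (Function('N')(t) = Add(Add(Pow(t, 2), Pow(t, 2)), t) = Add(Mul(2, Pow(t, 2)), t) = Add(t, Mul(2, Pow(t, 2))))
p = -14 (p = Add(6, Mul(5, -4)) = Add(6, -20) = -14)
b = 25 (b = Add(Mul(4, Add(1, Mul(2, 4))), -11) = Add(Mul(4, Add(1, 8)), -11) = Add(Mul(4, 9), -11) = Add(36, -11) = 25)
Mul(Add(b, 58), p) = Mul(Add(25, 58), -14) = Mul(83, -14) = -1162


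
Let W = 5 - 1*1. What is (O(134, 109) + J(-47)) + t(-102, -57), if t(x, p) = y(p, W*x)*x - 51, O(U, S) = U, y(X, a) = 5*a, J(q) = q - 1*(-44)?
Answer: 208160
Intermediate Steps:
W = 4 (W = 5 - 1 = 4)
J(q) = 44 + q (J(q) = q + 44 = 44 + q)
t(x, p) = -51 + 20*x² (t(x, p) = (5*(4*x))*x - 51 = (20*x)*x - 51 = 20*x² - 51 = -51 + 20*x²)
(O(134, 109) + J(-47)) + t(-102, -57) = (134 + (44 - 47)) + (-51 + 20*(-102)²) = (134 - 3) + (-51 + 20*10404) = 131 + (-51 + 208080) = 131 + 208029 = 208160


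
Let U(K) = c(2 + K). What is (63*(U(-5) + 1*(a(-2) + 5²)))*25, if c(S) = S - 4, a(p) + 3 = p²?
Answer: 29925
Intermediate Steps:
a(p) = -3 + p²
c(S) = -4 + S
U(K) = -2 + K (U(K) = -4 + (2 + K) = -2 + K)
(63*(U(-5) + 1*(a(-2) + 5²)))*25 = (63*((-2 - 5) + 1*((-3 + (-2)²) + 5²)))*25 = (63*(-7 + 1*((-3 + 4) + 25)))*25 = (63*(-7 + 1*(1 + 25)))*25 = (63*(-7 + 1*26))*25 = (63*(-7 + 26))*25 = (63*19)*25 = 1197*25 = 29925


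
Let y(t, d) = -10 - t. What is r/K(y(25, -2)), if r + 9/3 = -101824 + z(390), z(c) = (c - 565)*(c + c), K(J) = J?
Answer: 238327/35 ≈ 6809.3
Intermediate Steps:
z(c) = 2*c*(-565 + c) (z(c) = (-565 + c)*(2*c) = 2*c*(-565 + c))
r = -238327 (r = -3 + (-101824 + 2*390*(-565 + 390)) = -3 + (-101824 + 2*390*(-175)) = -3 + (-101824 - 136500) = -3 - 238324 = -238327)
r/K(y(25, -2)) = -238327/(-10 - 1*25) = -238327/(-10 - 25) = -238327/(-35) = -238327*(-1/35) = 238327/35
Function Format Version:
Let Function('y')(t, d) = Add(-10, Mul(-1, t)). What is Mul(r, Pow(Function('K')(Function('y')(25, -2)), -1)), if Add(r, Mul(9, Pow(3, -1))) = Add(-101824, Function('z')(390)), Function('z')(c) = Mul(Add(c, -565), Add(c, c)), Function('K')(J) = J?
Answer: Rational(238327, 35) ≈ 6809.3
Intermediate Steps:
Function('z')(c) = Mul(2, c, Add(-565, c)) (Function('z')(c) = Mul(Add(-565, c), Mul(2, c)) = Mul(2, c, Add(-565, c)))
r = -238327 (r = Add(-3, Add(-101824, Mul(2, 390, Add(-565, 390)))) = Add(-3, Add(-101824, Mul(2, 390, -175))) = Add(-3, Add(-101824, -136500)) = Add(-3, -238324) = -238327)
Mul(r, Pow(Function('K')(Function('y')(25, -2)), -1)) = Mul(-238327, Pow(Add(-10, Mul(-1, 25)), -1)) = Mul(-238327, Pow(Add(-10, -25), -1)) = Mul(-238327, Pow(-35, -1)) = Mul(-238327, Rational(-1, 35)) = Rational(238327, 35)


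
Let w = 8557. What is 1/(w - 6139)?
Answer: 1/2418 ≈ 0.00041356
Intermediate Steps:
1/(w - 6139) = 1/(8557 - 6139) = 1/2418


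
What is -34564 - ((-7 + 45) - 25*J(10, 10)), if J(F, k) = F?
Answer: -34352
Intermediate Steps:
-34564 - ((-7 + 45) - 25*J(10, 10)) = -34564 - ((-7 + 45) - 25*10) = -34564 - (38 - 250) = -34564 - 1*(-212) = -34564 + 212 = -34352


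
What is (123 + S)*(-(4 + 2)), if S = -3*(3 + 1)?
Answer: -666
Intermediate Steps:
S = -12 (S = -3*4 = -12)
(123 + S)*(-(4 + 2)) = (123 - 12)*(-(4 + 2)) = 111*(-1*6) = 111*(-6) = -666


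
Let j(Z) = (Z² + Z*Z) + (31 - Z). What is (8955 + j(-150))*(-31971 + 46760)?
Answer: 800617304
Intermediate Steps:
j(Z) = 31 - Z + 2*Z² (j(Z) = (Z² + Z²) + (31 - Z) = 2*Z² + (31 - Z) = 31 - Z + 2*Z²)
(8955 + j(-150))*(-31971 + 46760) = (8955 + (31 - 1*(-150) + 2*(-150)²))*(-31971 + 46760) = (8955 + (31 + 150 + 2*22500))*14789 = (8955 + (31 + 150 + 45000))*14789 = (8955 + 45181)*14789 = 54136*14789 = 800617304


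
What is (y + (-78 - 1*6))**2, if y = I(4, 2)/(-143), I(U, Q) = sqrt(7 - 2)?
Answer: (12012 + sqrt(5))**2/20449 ≈ 7058.6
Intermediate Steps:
I(U, Q) = sqrt(5)
y = -sqrt(5)/143 (y = sqrt(5)/(-143) = sqrt(5)*(-1/143) = -sqrt(5)/143 ≈ -0.015637)
(y + (-78 - 1*6))**2 = (-sqrt(5)/143 + (-78 - 1*6))**2 = (-sqrt(5)/143 + (-78 - 6))**2 = (-sqrt(5)/143 - 84)**2 = (-84 - sqrt(5)/143)**2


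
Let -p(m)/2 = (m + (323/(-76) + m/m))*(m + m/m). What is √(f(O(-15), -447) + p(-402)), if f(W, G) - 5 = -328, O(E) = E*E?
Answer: I*√1301334/2 ≈ 570.38*I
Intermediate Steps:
O(E) = E²
f(W, G) = -323 (f(W, G) = 5 - 328 = -323)
p(m) = -2*(1 + m)*(-13/4 + m) (p(m) = -2*(m + (323/(-76) + m/m))*(m + m/m) = -2*(m + (323*(-1/76) + 1))*(m + 1) = -2*(m + (-17/4 + 1))*(1 + m) = -2*(m - 13/4)*(1 + m) = -2*(-13/4 + m)*(1 + m) = -2*(1 + m)*(-13/4 + m))
√(f(O(-15), -447) + p(-402)) = √(-323 + (13/2 - 2*(-402)² + (9/2)*(-402))) = √(-323 + (13/2 - 2*161604 - 1809)) = √(-323 + (13/2 - 323208 - 1809)) = √(-323 - 650021/2) = √(-650667/2) = I*√1301334/2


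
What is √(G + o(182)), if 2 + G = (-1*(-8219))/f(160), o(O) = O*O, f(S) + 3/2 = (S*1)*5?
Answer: 4*√5281306149/1597 ≈ 182.02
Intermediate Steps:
f(S) = -3/2 + 5*S (f(S) = -3/2 + (S*1)*5 = -3/2 + S*5 = -3/2 + 5*S)
o(O) = O²
G = 13244/1597 (G = -2 + (-1*(-8219))/(-3/2 + 5*160) = -2 + 8219/(-3/2 + 800) = -2 + 8219/(1597/2) = -2 + 8219*(2/1597) = -2 + 16438/1597 = 13244/1597 ≈ 8.2930)
√(G + o(182)) = √(13244/1597 + 182²) = √(13244/1597 + 33124) = √(52912272/1597) = 4*√5281306149/1597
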